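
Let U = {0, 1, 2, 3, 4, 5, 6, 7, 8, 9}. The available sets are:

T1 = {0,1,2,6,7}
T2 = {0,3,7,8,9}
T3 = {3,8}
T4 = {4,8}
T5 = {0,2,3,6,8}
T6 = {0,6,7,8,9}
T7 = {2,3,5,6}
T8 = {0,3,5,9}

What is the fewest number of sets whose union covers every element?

3

T1, T4, T8 together cover {0, 1, 2, 3, 4, 5, 6, 7, 8, 9} — every element.
No 2 of the 8 sets cover everything (all 28 pairs fall short), so 3 is minimum.
Greedy (largest uncovered first) would take T1, T2, T4, T7 — 4 sets — but 3 suffice.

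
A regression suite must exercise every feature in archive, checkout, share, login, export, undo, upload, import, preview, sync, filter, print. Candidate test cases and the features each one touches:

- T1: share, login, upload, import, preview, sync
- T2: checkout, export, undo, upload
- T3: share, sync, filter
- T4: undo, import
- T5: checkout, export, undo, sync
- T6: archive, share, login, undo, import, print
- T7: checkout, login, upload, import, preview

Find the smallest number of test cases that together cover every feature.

T1, T2, T3, T6 together cover {archive, checkout, share, login, export, undo, upload, import, preview, sync, filter, print} — every feature.
No 3 of the 7 test cases cover everything (all 35 triples fall short), so 4 is minimum.

4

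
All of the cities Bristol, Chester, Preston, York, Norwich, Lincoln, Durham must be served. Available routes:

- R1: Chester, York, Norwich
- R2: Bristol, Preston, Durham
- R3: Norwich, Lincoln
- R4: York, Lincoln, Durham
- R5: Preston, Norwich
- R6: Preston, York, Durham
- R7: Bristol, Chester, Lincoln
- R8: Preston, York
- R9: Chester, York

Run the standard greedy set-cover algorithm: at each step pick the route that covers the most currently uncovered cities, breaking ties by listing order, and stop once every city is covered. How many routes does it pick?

Pick 1: R1 covers 3 new cities (Chester, York, Norwich).
Pick 2: R2 covers 3 new cities (Bristol, Preston, Durham).
Pick 3: R3 covers 1 new cities (Lincoln).
Greedy uses 3 routes.

3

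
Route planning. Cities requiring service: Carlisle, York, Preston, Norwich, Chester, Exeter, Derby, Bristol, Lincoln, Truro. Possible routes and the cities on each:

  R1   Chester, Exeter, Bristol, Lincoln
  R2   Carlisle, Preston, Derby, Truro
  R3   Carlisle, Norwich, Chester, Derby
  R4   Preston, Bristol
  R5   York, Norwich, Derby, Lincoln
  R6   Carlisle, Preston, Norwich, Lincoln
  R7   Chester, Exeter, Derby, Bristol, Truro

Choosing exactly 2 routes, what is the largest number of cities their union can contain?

Choosing R6, R7 covers {Carlisle, Preston, Norwich, Chester, Exeter, Derby, Bristol, Lincoln, Truro} — 9 cities.
No choice of 2 routes does better; here York is left uncovered.

9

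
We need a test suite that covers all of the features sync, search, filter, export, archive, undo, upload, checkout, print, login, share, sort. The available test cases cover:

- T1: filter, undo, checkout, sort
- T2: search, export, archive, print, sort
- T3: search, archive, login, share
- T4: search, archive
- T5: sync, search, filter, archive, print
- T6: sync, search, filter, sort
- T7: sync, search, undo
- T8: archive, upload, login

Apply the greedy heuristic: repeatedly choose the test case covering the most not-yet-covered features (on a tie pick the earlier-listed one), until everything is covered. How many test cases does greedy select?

Pick 1: T2 covers 5 new features (search, export, archive, print, sort).
Pick 2: T1 covers 3 new features (filter, undo, checkout).
Pick 3: T3 covers 2 new features (login, share).
Pick 4: T5 covers 1 new features (sync).
Pick 5: T8 covers 1 new features (upload).
Greedy uses 5 test cases.

5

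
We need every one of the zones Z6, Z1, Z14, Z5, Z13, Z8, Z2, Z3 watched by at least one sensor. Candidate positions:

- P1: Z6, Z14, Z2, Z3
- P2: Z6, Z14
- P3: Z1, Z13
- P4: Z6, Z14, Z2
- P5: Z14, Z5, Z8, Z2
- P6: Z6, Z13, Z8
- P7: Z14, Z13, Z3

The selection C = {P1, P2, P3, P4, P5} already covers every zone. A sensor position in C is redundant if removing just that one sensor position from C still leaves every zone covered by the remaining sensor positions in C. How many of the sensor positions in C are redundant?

2

Drop P1: Z3 uncovered — not redundant.
Drop P2: the rest still cover every zone — redundant.
Drop P3: Z1, Z13 uncovered — not redundant.
Drop P4: the rest still cover every zone — redundant.
Drop P5: Z5, Z8 uncovered — not redundant.
2 redundant: P2, P4.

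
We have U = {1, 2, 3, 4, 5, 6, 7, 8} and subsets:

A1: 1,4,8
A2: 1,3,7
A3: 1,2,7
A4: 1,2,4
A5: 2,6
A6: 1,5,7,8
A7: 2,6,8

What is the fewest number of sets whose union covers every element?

A1, A2, A5, A6 together cover {1, 2, 3, 4, 5, 6, 7, 8} — every element.
No 3 of the 7 sets cover everything (all 35 triples fall short), so 4 is minimum.

4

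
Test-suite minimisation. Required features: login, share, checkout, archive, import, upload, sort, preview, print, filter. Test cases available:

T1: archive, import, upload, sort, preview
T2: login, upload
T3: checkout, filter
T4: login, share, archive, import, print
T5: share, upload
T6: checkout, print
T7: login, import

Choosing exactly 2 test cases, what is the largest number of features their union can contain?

8

Choosing T1, T4 covers {login, share, archive, import, upload, sort, preview, print} — 8 features.
No choice of 2 test cases does better; here checkout, filter are left uncovered.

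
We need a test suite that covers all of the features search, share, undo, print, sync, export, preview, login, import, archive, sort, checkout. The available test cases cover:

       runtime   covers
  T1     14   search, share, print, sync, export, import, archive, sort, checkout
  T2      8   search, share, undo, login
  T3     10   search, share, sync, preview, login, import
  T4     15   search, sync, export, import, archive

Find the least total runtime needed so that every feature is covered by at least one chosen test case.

T1, T2, T3 cover every feature at runtime 14 + 8 + 10 = 32.
Any cover uses at least 3 test cases; among all covering selections none totals below 32.

32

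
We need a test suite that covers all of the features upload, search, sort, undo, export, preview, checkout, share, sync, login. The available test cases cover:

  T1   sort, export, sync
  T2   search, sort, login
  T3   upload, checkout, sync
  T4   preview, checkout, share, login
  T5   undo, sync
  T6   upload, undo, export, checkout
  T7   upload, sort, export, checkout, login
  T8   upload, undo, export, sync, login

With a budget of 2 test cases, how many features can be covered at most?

Choosing T4, T8 covers {upload, undo, export, preview, checkout, share, sync, login} — 8 features.
No choice of 2 test cases does better; here search, sort are left uncovered.

8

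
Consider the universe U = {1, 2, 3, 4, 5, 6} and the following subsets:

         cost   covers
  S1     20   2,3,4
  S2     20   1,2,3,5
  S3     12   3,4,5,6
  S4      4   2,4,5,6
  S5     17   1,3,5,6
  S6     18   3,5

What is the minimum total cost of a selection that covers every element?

S4, S5 cover every element at cost 4 + 17 = 21.
Any cover uses at least 2 sets; among all covering selections none totals below 21.

21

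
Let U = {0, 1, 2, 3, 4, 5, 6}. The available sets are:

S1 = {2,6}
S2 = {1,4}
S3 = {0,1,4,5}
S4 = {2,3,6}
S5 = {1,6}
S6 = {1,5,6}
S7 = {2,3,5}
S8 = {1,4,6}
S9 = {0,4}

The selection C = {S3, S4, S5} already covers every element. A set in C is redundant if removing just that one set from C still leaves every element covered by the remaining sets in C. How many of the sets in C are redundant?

Drop S3: 0, 4, 5 uncovered — not redundant.
Drop S4: 2, 3 uncovered — not redundant.
Drop S5: the rest still cover every element — redundant.
1 redundant: S5.

1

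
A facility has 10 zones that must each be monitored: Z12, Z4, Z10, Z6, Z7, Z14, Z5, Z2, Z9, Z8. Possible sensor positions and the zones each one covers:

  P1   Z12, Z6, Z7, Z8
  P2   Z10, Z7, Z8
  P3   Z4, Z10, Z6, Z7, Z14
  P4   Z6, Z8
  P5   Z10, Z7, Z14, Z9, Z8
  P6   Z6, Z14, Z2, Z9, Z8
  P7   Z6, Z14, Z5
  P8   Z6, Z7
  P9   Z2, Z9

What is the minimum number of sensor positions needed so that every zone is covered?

4

P1, P3, P6, P7 together cover {Z12, Z4, Z10, Z6, Z7, Z14, Z5, Z2, Z9, Z8} — every zone.
No 3 of the 9 sensor positions cover everything (all 84 triples fall short), so 4 is minimum.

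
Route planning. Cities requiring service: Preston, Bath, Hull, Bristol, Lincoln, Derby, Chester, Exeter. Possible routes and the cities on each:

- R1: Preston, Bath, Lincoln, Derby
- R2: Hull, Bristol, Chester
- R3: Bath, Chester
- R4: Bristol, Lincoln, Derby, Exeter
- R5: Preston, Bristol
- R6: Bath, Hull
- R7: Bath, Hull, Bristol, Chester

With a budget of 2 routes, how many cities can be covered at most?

Choosing R1, R2 covers {Preston, Bath, Hull, Bristol, Lincoln, Derby, Chester} — 7 cities.
No choice of 2 routes does better; here Exeter is left uncovered.

7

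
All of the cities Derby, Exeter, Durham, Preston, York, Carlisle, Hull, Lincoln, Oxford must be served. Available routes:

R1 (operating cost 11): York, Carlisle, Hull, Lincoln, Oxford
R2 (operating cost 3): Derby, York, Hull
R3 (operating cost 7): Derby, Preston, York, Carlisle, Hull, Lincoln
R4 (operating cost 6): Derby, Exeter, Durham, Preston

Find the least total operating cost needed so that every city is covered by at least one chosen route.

17

R1, R4 cover every city at operating cost 11 + 6 = 17.
Any cover uses at least 2 routes; among all covering selections none totals below 17.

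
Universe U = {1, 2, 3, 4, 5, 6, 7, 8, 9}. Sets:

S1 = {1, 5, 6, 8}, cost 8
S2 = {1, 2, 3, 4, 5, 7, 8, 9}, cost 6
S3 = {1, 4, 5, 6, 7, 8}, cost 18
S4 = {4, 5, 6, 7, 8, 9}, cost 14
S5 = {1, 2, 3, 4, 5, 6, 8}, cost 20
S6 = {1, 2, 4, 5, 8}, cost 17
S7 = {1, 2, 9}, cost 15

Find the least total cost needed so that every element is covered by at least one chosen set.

14

S1, S2 cover every element at cost 8 + 6 = 14.
Any cover uses at least 2 sets; among all covering selections none totals below 14.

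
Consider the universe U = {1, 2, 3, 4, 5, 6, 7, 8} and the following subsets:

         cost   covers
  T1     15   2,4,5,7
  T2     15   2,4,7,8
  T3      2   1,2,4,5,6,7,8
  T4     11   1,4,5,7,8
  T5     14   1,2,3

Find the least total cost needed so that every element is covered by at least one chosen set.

16

T3, T5 cover every element at cost 2 + 14 = 16.
Any cover uses at least 2 sets; among all covering selections none totals below 16.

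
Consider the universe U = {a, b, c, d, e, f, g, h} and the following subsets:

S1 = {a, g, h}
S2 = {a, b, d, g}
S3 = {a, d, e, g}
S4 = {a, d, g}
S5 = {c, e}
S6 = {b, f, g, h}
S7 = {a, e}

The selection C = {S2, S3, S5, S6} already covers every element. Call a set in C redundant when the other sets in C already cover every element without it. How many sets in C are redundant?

2

Drop S2: the rest still cover every element — redundant.
Drop S3: the rest still cover every element — redundant.
Drop S5: c uncovered — not redundant.
Drop S6: f, h uncovered — not redundant.
2 redundant: S2, S3.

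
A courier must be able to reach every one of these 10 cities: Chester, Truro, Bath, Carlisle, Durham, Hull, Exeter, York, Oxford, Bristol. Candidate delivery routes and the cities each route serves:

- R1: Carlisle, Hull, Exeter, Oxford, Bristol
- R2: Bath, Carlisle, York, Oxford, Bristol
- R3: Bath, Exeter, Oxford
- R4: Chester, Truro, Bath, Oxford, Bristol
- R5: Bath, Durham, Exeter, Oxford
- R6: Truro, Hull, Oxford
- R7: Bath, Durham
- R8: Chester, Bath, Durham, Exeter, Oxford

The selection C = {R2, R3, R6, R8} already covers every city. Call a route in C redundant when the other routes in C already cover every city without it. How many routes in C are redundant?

1

Drop R2: Carlisle, York, Bristol uncovered — not redundant.
Drop R3: the rest still cover every city — redundant.
Drop R6: Truro, Hull uncovered — not redundant.
Drop R8: Chester, Durham uncovered — not redundant.
1 redundant: R3.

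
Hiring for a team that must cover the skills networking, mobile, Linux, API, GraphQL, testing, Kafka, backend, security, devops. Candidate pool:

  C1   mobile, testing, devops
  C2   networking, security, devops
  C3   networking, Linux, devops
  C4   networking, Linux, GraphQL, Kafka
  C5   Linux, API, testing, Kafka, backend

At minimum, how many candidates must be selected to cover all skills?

C1, C2, C4, C5 together cover {networking, mobile, Linux, API, GraphQL, testing, Kafka, backend, security, devops} — every skill.
No 3 of the 5 candidates cover everything (all 10 triples fall short), so 4 is minimum.

4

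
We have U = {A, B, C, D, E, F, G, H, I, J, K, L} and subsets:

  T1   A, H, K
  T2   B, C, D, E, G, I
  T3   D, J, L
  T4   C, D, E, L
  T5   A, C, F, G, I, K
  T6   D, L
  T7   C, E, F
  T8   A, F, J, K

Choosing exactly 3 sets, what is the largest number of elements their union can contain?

11

Choosing T1, T2, T3 covers {A, B, C, D, E, G, H, I, J, K, L} — 11 elements.
No choice of 3 sets does better; here F is left uncovered.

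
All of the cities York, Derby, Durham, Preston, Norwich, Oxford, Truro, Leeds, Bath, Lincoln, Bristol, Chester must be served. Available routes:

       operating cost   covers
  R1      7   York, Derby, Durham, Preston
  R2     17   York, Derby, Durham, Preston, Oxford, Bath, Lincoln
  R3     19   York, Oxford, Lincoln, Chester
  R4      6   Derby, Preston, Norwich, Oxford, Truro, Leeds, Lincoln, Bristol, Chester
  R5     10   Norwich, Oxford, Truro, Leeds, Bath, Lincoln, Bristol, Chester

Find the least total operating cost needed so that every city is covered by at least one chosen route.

17

R1, R5 cover every city at operating cost 7 + 10 = 17.
Any cover uses at least 2 routes; among all covering selections none totals below 17.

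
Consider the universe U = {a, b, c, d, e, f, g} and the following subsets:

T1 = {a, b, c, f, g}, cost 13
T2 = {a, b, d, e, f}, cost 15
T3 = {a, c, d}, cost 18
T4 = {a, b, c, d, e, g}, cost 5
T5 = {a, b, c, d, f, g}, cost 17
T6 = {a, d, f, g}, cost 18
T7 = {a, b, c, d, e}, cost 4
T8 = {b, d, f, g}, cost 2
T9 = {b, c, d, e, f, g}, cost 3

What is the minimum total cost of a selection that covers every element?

T7, T8 cover every element at cost 4 + 2 = 6.
Any cover uses at least 2 sets; among all covering selections none totals below 6.

6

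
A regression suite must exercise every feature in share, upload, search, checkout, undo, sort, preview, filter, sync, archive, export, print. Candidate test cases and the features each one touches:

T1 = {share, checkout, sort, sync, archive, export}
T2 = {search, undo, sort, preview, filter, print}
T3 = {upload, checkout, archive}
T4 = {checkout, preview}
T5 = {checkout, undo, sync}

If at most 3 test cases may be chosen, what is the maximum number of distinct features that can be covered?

Choosing T1, T2, T3 covers {share, upload, search, checkout, undo, sort, preview, filter, sync, archive, export, print} — 12 features.
That is all 12 features.

12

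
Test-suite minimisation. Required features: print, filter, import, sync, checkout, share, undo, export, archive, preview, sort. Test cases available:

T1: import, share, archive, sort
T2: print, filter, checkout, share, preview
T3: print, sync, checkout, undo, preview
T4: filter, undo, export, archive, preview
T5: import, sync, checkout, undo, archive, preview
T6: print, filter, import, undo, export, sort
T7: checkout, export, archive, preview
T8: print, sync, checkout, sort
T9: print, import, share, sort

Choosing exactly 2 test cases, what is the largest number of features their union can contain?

10

Choosing T5, T6 covers {print, filter, import, sync, checkout, undo, export, archive, preview, sort} — 10 features.
No choice of 2 test cases does better; here share is left uncovered.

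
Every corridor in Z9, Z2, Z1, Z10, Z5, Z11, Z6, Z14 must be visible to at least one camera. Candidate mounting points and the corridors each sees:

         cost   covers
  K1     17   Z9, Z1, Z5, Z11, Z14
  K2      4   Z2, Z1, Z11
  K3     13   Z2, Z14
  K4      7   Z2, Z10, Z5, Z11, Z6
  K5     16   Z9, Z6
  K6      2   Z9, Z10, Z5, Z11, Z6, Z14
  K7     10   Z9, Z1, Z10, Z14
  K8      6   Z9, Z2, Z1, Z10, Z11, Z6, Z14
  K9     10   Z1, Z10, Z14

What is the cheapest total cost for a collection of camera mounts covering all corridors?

6

K2, K6 cover every corridor at cost 4 + 2 = 6.
Any cover uses at least 2 camera mounts; among all covering selections none totals below 6.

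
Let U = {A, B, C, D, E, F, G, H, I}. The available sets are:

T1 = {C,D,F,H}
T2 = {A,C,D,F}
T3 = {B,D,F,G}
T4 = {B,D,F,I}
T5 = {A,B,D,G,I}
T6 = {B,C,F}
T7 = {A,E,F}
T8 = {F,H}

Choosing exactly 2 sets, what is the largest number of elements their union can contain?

8

Choosing T1, T5 covers {A, B, C, D, F, G, H, I} — 8 elements.
No choice of 2 sets does better; here E is left uncovered.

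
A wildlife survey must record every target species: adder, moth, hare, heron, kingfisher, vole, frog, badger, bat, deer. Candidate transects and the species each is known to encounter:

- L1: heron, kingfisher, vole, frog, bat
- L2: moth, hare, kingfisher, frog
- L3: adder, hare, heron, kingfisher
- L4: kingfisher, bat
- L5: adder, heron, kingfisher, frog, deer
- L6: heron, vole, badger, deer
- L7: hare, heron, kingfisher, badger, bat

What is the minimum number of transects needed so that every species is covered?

4

L1, L2, L3, L6 together cover {adder, moth, hare, heron, kingfisher, vole, frog, badger, bat, deer} — every species.
No 3 of the 7 transects cover everything (all 35 triples fall short), so 4 is minimum.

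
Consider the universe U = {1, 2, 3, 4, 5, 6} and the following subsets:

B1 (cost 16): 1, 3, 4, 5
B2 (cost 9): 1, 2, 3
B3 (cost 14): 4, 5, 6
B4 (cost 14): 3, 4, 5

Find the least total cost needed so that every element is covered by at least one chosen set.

B2, B3 cover every element at cost 9 + 14 = 23.
Any cover uses at least 2 sets; among all covering selections none totals below 23.

23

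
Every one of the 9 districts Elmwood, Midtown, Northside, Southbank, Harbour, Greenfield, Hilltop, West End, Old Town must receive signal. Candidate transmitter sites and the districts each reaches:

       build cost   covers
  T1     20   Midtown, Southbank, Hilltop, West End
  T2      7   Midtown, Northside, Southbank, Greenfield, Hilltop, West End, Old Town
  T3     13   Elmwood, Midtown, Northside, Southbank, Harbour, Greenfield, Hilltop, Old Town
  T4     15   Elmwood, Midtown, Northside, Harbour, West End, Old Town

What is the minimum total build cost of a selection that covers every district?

T2, T3 cover every district at build cost 7 + 13 = 20.
Any cover uses at least 2 transmitter sites; among all covering selections none totals below 20.

20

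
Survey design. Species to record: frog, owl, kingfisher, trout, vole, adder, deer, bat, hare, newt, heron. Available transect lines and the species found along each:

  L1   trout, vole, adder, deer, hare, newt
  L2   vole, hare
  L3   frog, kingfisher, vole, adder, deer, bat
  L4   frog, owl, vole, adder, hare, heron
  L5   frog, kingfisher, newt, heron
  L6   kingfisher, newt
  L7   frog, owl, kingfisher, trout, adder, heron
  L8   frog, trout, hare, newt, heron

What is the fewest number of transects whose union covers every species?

3

L1, L3, L4 together cover {frog, owl, kingfisher, trout, vole, adder, deer, bat, hare, newt, heron} — every species.
No 2 of the 8 transects cover everything (all 28 pairs fall short), so 3 is minimum.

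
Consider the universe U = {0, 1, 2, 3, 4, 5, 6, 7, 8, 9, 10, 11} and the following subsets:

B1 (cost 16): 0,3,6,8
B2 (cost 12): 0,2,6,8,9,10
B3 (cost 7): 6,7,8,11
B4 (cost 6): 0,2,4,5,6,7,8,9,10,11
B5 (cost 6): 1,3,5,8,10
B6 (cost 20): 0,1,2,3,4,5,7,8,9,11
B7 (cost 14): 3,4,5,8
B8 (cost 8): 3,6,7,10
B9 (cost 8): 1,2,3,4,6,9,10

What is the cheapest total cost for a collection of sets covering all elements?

B4, B5 cover every element at cost 6 + 6 = 12.
Any cover uses at least 2 sets; among all covering selections none totals below 12.

12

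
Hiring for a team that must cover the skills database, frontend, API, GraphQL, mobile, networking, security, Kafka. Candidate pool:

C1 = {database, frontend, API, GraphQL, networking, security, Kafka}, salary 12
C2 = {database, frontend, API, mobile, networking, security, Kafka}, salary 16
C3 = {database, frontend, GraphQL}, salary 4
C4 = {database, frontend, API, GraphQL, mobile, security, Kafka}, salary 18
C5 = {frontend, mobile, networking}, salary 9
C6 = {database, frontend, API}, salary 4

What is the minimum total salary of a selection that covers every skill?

20

C2, C3 cover every skill at salary 16 + 4 = 20.
Any cover uses at least 2 candidates; among all covering selections none totals below 20.
Greedy by coverage-per-salary would pick C3, C1, C5 for 25 — worse than the optimum 20.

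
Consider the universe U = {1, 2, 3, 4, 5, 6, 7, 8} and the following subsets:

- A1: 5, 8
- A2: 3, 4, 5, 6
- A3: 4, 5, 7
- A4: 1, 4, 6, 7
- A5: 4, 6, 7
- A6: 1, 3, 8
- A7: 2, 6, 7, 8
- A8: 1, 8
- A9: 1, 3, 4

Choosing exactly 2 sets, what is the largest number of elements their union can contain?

Choosing A2, A7 covers {2, 3, 4, 5, 6, 7, 8} — 7 elements.
No choice of 2 sets does better; here 1 is left uncovered.

7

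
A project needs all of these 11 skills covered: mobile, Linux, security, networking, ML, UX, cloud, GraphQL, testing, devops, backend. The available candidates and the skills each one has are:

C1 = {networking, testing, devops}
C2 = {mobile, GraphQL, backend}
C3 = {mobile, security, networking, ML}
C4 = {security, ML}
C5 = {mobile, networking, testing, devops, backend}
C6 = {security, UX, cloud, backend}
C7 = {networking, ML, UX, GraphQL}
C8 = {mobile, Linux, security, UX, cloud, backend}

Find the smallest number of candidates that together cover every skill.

3

C1, C7, C8 together cover {mobile, Linux, security, networking, ML, UX, cloud, GraphQL, testing, devops, backend} — every skill.
No 2 of the 8 candidates cover everything (all 28 pairs fall short), so 3 is minimum.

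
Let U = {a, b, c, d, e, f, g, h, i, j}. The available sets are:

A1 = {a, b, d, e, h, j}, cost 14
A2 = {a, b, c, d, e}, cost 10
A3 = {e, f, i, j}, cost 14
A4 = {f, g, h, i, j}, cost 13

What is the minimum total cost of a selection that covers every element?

23

A2, A4 cover every element at cost 10 + 13 = 23.
Any cover uses at least 2 sets; among all covering selections none totals below 23.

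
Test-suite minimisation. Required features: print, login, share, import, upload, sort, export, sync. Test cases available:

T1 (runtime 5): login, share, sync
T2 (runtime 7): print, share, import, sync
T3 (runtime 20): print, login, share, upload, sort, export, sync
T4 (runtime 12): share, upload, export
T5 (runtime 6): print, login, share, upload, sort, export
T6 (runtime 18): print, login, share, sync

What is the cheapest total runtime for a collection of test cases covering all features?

T2, T5 cover every feature at runtime 7 + 6 = 13.
Any cover uses at least 2 test cases; among all covering selections none totals below 13.

13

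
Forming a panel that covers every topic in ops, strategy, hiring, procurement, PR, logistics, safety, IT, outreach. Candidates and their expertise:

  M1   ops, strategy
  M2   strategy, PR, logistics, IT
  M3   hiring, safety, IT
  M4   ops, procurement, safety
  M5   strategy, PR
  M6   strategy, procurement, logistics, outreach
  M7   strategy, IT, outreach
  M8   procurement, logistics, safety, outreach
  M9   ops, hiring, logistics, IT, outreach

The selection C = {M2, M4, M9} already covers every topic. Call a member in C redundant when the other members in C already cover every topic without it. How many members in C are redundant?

Drop M2: strategy, PR uncovered — not redundant.
Drop M4: procurement, safety uncovered — not redundant.
Drop M9: hiring, outreach uncovered — not redundant.
None of the members in C is redundant.

0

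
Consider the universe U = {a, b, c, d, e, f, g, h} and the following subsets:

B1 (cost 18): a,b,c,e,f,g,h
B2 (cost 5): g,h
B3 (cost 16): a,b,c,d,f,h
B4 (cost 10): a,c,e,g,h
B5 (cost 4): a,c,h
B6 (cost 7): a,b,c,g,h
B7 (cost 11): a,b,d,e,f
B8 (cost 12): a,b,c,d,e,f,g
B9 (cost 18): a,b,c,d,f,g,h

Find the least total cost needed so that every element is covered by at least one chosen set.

B5, B8 cover every element at cost 4 + 12 = 16.
Any cover uses at least 2 sets; among all covering selections none totals below 16.

16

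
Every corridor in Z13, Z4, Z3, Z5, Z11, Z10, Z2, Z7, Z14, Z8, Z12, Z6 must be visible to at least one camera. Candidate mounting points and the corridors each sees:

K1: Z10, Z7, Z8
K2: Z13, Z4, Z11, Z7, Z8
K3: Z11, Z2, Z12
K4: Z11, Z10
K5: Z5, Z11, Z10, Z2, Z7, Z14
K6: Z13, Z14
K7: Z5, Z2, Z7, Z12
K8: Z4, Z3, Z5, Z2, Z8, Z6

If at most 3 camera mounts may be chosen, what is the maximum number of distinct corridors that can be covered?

Choosing K2, K5, K8 covers {Z13, Z4, Z3, Z5, Z11, Z10, Z2, Z7, Z14, Z8, Z6} — 11 corridors.
No choice of 3 camera mounts does better; here Z12 is left uncovered.

11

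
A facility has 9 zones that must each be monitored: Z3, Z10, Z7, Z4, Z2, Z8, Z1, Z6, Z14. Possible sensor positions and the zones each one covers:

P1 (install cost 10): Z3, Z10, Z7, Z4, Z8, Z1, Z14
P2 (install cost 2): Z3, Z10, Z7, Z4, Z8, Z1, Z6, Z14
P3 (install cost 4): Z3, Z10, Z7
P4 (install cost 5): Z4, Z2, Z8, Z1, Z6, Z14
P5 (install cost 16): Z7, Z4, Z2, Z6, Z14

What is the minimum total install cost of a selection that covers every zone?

7

P2, P4 cover every zone at install cost 2 + 5 = 7.
Any cover uses at least 2 sensor positions; among all covering selections none totals below 7.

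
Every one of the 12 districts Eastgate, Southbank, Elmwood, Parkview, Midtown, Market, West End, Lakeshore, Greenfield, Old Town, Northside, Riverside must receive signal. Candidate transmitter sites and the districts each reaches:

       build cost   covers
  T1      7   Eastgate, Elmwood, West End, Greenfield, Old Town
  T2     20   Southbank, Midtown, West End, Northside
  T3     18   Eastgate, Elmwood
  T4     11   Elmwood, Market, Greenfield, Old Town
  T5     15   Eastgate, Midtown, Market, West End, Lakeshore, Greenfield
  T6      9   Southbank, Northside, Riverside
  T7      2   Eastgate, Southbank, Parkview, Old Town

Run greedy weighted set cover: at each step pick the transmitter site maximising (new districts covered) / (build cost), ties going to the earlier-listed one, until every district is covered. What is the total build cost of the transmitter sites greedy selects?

Pick 1: T7 adds 4 new (Eastgate, Southbank, Parkview, Old Town) at build cost 2 (ratio 4/2).
Pick 2: T1 adds 3 new (Elmwood, West End, Greenfield) at build cost 7 (ratio 3/7).
Pick 3: T6 adds 2 new (Northside, Riverside) at build cost 9 (ratio 2/9).
Pick 4: T5 adds 3 new (Midtown, Market, Lakeshore) at build cost 15 (ratio 3/15).
Greedy total build cost: 2 + 7 + 9 + 15 = 33.

33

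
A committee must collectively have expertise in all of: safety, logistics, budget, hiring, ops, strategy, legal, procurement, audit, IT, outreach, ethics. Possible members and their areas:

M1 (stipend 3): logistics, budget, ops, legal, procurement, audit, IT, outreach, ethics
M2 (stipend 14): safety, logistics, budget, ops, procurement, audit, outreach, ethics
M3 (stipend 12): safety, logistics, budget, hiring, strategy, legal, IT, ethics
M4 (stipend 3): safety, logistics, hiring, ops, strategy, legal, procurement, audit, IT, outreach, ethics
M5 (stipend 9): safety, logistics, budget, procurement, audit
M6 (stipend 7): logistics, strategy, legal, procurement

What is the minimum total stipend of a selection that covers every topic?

6

M1, M4 cover every topic at stipend 3 + 3 = 6.
Any cover uses at least 2 members; among all covering selections none totals below 6.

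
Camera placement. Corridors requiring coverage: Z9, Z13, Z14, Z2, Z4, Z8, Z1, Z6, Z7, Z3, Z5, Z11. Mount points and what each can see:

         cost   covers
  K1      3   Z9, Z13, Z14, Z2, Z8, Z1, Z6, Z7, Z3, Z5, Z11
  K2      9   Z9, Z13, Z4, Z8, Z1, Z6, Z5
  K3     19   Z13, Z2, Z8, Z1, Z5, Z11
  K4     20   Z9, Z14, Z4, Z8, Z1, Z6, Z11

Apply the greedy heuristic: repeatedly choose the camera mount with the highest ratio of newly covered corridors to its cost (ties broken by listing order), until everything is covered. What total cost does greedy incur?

12

Pick 1: K1 adds 11 new (Z9, Z13, Z14, Z2, Z8, Z1, Z6, Z7, Z3, Z5, Z11) at cost 3 (ratio 11/3).
Pick 2: K2 adds 1 new (Z4) at cost 9 (ratio 1/9).
Greedy total cost: 3 + 9 = 12.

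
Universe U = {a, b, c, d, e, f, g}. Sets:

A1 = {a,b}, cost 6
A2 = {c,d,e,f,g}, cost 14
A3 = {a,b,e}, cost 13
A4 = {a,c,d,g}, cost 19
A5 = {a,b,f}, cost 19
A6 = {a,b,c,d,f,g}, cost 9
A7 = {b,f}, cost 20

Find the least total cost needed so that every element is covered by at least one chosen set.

20

A1, A2 cover every element at cost 6 + 14 = 20.
Any cover uses at least 2 sets; among all covering selections none totals below 20.
Greedy by coverage-per-cost would pick A6, A3 for 22 — worse than the optimum 20.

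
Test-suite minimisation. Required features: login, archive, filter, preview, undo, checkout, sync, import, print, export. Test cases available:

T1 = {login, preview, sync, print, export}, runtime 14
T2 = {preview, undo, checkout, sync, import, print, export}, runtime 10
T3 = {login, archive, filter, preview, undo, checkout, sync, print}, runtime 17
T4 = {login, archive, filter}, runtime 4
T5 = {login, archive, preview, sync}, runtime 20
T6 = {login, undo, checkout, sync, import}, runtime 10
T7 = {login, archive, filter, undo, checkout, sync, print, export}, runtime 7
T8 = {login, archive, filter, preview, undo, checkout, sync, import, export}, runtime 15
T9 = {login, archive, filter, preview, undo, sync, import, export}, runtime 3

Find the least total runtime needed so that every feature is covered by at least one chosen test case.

T7, T9 cover every feature at runtime 7 + 3 = 10.
Any cover uses at least 2 test cases; among all covering selections none totals below 10.

10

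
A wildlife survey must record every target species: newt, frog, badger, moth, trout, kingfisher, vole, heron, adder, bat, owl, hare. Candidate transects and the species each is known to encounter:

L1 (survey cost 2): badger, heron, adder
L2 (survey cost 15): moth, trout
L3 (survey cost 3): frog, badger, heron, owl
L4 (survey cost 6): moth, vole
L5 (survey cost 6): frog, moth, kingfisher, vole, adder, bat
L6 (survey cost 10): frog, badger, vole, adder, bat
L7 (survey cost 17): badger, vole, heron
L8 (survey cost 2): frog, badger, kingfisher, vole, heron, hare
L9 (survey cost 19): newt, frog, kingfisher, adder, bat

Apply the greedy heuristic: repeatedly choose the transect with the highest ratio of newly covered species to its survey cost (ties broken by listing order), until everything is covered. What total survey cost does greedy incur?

Pick 1: L8 adds 6 new (frog, badger, kingfisher, vole, heron, hare) at survey cost 2 (ratio 6/2).
Pick 2: L1 adds 1 new (adder) at survey cost 2 (ratio 1/2).
Pick 3: L3 adds 1 new (owl) at survey cost 3 (ratio 1/3).
Pick 4: L5 adds 2 new (moth, bat) at survey cost 6 (ratio 2/6).
Pick 5: L2 adds 1 new (trout) at survey cost 15 (ratio 1/15).
Pick 6: L9 adds 1 new (newt) at survey cost 19 (ratio 1/19).
Greedy total survey cost: 2 + 2 + 3 + 6 + 15 + 19 = 47. (The true optimum is 39, so greedy overshoots here.)

47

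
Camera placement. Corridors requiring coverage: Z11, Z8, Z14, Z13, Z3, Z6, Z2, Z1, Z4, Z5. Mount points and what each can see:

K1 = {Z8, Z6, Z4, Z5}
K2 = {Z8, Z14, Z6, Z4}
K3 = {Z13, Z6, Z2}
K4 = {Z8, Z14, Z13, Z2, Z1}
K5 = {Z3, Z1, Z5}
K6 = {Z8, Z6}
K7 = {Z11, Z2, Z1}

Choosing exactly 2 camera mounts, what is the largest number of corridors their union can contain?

Choosing K1, K4 covers {Z8, Z14, Z13, Z6, Z2, Z1, Z4, Z5} — 8 corridors.
No choice of 2 camera mounts does better; here Z11, Z3 are left uncovered.

8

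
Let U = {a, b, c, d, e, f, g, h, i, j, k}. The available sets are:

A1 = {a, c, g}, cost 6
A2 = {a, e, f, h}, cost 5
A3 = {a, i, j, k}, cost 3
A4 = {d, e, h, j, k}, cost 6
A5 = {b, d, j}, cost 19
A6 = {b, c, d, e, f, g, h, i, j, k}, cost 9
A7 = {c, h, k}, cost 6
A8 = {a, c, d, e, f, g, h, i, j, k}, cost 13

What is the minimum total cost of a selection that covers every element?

12

A3, A6 cover every element at cost 3 + 9 = 12.
Any cover uses at least 2 sets; among all covering selections none totals below 12.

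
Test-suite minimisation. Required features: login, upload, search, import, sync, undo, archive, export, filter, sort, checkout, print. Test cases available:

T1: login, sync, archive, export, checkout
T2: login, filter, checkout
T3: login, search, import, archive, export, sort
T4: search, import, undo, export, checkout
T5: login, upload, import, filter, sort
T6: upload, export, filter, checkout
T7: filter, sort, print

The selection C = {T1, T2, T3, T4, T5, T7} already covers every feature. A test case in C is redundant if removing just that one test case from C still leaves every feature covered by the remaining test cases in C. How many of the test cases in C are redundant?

Drop T1: sync uncovered — not redundant.
Drop T2: the rest still cover every feature — redundant.
Drop T3: the rest still cover every feature — redundant.
Drop T4: undo uncovered — not redundant.
Drop T5: upload uncovered — not redundant.
Drop T7: print uncovered — not redundant.
2 redundant: T2, T3.

2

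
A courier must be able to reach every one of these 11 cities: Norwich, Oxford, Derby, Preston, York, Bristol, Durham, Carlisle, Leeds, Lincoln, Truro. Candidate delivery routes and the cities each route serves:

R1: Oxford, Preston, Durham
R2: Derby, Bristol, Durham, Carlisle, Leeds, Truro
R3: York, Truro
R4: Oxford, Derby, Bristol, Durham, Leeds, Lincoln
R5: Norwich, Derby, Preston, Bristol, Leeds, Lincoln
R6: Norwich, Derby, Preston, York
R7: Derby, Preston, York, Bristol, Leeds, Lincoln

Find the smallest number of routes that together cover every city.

R2, R4, R6 together cover {Norwich, Oxford, Derby, Preston, York, Bristol, Durham, Carlisle, Leeds, Lincoln, Truro} — every city.
No 2 of the 7 routes cover everything (all 21 pairs fall short), so 3 is minimum.

3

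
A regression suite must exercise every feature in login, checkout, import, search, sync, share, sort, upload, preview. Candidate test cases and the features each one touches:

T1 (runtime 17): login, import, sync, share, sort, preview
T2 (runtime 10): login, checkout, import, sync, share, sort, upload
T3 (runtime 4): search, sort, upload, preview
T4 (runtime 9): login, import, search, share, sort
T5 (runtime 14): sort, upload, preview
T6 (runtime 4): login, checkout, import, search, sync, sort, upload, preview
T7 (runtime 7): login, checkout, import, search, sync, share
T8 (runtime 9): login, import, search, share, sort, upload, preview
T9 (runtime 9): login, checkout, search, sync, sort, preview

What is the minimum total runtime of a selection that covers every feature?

T3, T7 cover every feature at runtime 4 + 7 = 11.
Any cover uses at least 2 test cases; among all covering selections none totals below 11.

11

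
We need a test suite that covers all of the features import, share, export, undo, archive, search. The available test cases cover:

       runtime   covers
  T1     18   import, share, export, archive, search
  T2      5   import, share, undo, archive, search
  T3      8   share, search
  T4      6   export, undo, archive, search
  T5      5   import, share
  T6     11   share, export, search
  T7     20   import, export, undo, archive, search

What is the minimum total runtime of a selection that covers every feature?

T2, T4 cover every feature at runtime 5 + 6 = 11.
Any cover uses at least 2 test cases; among all covering selections none totals below 11.

11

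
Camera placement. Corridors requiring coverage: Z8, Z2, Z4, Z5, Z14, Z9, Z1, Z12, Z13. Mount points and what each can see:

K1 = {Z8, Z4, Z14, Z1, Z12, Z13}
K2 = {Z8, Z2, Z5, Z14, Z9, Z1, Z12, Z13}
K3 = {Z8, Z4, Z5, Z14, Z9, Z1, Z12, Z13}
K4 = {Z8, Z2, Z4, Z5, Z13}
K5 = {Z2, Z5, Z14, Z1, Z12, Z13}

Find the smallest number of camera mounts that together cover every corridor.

K1, K2 together cover {Z8, Z2, Z4, Z5, Z14, Z9, Z1, Z12, Z13} — every corridor.
No single camera mount contains all 9 corridors, so 2 is optimal.

2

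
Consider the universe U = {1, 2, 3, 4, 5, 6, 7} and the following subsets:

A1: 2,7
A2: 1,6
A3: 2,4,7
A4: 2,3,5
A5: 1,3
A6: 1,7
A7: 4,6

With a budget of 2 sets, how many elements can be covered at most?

Choosing A2, A3 covers {1, 2, 4, 6, 7} — 5 elements.
No choice of 2 sets does better; here 3, 5 are left uncovered.

5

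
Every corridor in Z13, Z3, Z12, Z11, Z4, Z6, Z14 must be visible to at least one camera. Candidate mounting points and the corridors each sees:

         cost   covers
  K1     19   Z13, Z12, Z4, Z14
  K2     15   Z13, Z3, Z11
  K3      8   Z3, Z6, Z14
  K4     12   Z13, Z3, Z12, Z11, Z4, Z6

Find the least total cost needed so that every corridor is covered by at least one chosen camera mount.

20

K3, K4 cover every corridor at cost 8 + 12 = 20.
Any cover uses at least 2 camera mounts; among all covering selections none totals below 20.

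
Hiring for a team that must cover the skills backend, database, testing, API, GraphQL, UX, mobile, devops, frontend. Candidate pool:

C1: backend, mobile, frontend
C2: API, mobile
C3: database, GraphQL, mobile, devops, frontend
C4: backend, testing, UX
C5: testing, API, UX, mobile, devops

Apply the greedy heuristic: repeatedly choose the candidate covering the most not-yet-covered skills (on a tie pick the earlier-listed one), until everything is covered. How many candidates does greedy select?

Pick 1: C3 covers 5 new skills (database, GraphQL, mobile, devops, frontend).
Pick 2: C4 covers 3 new skills (backend, testing, UX).
Pick 3: C2 covers 1 new skills (API).
Greedy uses 3 candidates.

3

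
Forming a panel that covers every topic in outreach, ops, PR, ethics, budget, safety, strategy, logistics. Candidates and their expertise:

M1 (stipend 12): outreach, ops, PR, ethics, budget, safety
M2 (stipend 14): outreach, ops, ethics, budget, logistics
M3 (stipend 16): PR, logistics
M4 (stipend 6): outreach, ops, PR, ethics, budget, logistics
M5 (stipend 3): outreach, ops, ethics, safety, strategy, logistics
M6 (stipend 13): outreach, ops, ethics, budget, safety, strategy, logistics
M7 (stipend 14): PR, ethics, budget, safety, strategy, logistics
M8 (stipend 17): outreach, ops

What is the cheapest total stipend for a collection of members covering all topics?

M4, M5 cover every topic at stipend 6 + 3 = 9.
Any cover uses at least 2 members; among all covering selections none totals below 9.

9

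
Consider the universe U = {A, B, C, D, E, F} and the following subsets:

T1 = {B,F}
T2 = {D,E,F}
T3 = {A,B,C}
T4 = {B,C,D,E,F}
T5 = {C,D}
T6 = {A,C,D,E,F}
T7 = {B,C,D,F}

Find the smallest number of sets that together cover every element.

T1, T6 together cover {A, B, C, D, E, F} — every element.
No single set contains all 6 elements, so 2 is optimal.

2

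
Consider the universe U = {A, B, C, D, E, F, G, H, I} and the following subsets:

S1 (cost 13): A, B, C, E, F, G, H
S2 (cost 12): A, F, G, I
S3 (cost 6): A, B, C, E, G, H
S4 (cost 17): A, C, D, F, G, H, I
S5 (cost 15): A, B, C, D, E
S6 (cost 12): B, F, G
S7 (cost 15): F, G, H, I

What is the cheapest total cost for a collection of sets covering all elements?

23

S3, S4 cover every element at cost 6 + 17 = 23.
Any cover uses at least 2 sets; among all covering selections none totals below 23.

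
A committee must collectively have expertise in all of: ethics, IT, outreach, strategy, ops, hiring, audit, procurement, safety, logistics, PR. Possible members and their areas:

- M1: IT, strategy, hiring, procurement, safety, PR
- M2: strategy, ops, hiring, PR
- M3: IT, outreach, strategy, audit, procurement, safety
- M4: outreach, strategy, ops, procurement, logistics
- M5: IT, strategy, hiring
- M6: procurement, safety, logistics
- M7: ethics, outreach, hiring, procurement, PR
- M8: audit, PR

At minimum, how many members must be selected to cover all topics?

3

M3, M4, M7 together cover {ethics, IT, outreach, strategy, ops, hiring, audit, procurement, safety, logistics, PR} — every topic.
No 2 of the 8 members cover everything (all 28 pairs fall short), so 3 is minimum.
Greedy (largest uncovered first) would take M1, M4, M3, M7 — 4 members — but 3 suffice.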